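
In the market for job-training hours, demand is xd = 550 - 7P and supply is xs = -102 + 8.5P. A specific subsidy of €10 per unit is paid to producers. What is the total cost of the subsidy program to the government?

Government cost = 91120/31

Pre-subsidy: 550 - 7P = -102 + 8.5P gives P* = 1304/31, x* = 7922/31.
With the subsidy, sellers receive Ps = Pb + 10 for each unit, where Pb is the price buyers pay.
Supply in terms of Pb becomes xs = -102 + 8.5(Pb + 10) = -17 + 8.5Pb. Setting this equal to demand: 550 - 7Pb = -17 + 8.5Pb, so Pb = 1134/31.
Sellers receive Ps = 1134/31 + 10 = 1444/31; x' = 550 − 7·(1134/31) = 9112/31.
Government outlay = subsidy × quantity = 10 × 9112/31 = 91120/31.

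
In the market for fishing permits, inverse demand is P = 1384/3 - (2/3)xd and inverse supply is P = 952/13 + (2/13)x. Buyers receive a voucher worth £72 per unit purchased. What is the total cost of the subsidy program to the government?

Government cost = £40374

Pre-subsidy: 1384/3 - (2/3)x = 952/13 + (2/13)x gives x* = 473 and P* = 146.
With the rebate, buyers effectively pay Pb = Ps − 72, where Ps is the price sellers receive.
On the curves, Pb = 1384/3 - (2/3)x and Ps = 952/13 + (2/13)x; the wedge Ps − Pb = 72 gives 952/13 + (2/13)x − (1384/3 - (2/3)x) = 72, so x' = 560.75.
Then Pb = 1384/3 − (2/3)·560.75 = 87.5 and Ps = 952/13 + (2/13)·560.75 = 159.5.
Government outlay = subsidy × quantity = 72 × 560.75 = 40374.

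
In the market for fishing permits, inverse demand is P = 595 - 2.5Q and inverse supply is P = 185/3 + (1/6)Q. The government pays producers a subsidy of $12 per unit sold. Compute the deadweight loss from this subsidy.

Pre-subsidy: 595 - 2.5Q = 185/3 + (1/6)Q gives Q* = 200 and P* = 95.
With the subsidy, sellers receive Ps = Pb + 12 for each unit, where Pb is the price buyers pay.
On the curves, Pb = 595 - 2.5Q and Ps = 185/3 + (1/6)Q; the wedge Ps − Pb = 12 gives 185/3 + (1/6)Q − (595 - 2.5Q) = 12, so Q' = 204.5.
Then Pb = 595 − 2.5·204.5 = 83.75 and Ps = 185/3 + (1/6)·204.5 = 95.75.
The subsidy expands output by 204.5 − 200 = 4.5 past the efficient level; on those units the gap between marginal cost and willingness to pay runs from 0 up to 12.
DWL = ½ × 12 × 4.5 = 27.

Deadweight loss = $27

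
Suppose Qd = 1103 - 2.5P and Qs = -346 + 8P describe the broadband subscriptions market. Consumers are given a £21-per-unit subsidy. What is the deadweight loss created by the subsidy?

Deadweight loss = £420

Pre-subsidy: 1103 - 2.5P = -346 + 8P gives P* = 138, Q* = 758.
With the rebate, buyers effectively pay Pb = Ps − 21, where Ps is the price sellers receive.
Demand in terms of Ps becomes Qd = 1103 − 2.5(Ps − 21) = 1155.5 - 2.5Ps. Setting this equal to supply: 1155.5 - 2.5Ps = -346 + 8Ps, so Ps = 143.
Buyers pay Pb = 143 − 21 = 122; Q' = -346 + 8·143 = 798.
The subsidy expands output by 798 − 758 = 40 past the efficient level; on those units the gap between marginal cost and willingness to pay runs from 0 up to 21.
DWL = ½ × 21 × 40 = 420.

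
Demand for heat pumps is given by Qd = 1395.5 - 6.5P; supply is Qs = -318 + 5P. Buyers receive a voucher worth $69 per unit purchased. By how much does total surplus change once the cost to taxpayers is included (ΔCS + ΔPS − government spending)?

Net change in total surplus = -$6727.5

Pre-subsidy: 1395.5 - 6.5P = -318 + 5P gives P* = 149, Q* = 427.
With the rebate, buyers effectively pay Pb = Ps − 69, where Ps is the price sellers receive.
Demand in terms of Ps becomes Qd = 1395.5 − 6.5(Ps − 69) = 1844 - 6.5Ps. Setting this equal to supply: 1844 - 6.5Ps = -318 + 5Ps, so Ps = 188.
Buyers pay Pb = 188 − 69 = 119; Q' = -318 + 5·188 = 622.
ΔCS = ½(427 + 622)(149 − 119) = 15735; ΔPS = ½(427 + 622)(188 − 149) = 20455.5.
Government spending = 69 × 622 = 42918.
Net change = 15735 + 20455.5 − 42918 = -6727.5. The loss equals the DWL triangle ½·69·195.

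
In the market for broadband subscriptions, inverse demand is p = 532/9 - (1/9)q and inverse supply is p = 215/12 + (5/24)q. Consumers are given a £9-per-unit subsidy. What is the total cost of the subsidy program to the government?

Government cost = 32526/23

Pre-subsidy: 532/9 - (1/9)q = 215/12 + (5/24)q gives q* = 2966/23 and p* = 1030/23.
With the rebate, buyers effectively pay pb = ps − 9, where ps is the price sellers receive.
On the curves, pb = 532/9 - (1/9)q and ps = 215/12 + (5/24)q; the wedge ps − pb = 9 gives 215/12 + (5/24)q − (532/9 - (1/9)q) = 9, so q' = 3614/23.
Then pb = 532/9 − (1/9)·(3614/23) = 958/23 and ps = 215/12 + (5/24)·(3614/23) = 1165/23.
Government outlay = subsidy × quantity = 9 × 3614/23 = 32526/23.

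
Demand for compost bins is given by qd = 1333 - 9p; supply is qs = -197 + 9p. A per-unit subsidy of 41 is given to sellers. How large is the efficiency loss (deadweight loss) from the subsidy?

Deadweight loss = 3782.25

Pre-subsidy: 1333 - 9p = -197 + 9p gives p* = 85, q* = 568.
With the subsidy, sellers receive ps = pb + 41 for each unit, where pb is the price buyers pay.
Supply in terms of pb becomes qs = -197 + 9(pb + 41) = 172 + 9pb. Setting this equal to demand: 1333 - 9pb = 172 + 9pb, so pb = 64.5.
Sellers receive ps = 64.5 + 41 = 105.5; q' = 1333 − 9·64.5 = 752.5.
The subsidy expands output by 752.5 − 568 = 184.5 past the efficient level; on those units the gap between marginal cost and willingness to pay runs from 0 up to 41.
DWL = ½ × 41 × 184.5 = 3782.25.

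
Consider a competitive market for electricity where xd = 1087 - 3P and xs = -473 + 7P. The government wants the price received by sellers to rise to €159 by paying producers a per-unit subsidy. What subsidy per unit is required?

Required subsidy s = €10 per unit

At a seller price of 159, quantity supplied is -473 + 7·159 = 640.
Buyers absorb 640 only when they pay Pb with 1087 − 3·Pb = 640, i.e. Pb = 149.
s = Ps − Pb = 159 − 149 = 10.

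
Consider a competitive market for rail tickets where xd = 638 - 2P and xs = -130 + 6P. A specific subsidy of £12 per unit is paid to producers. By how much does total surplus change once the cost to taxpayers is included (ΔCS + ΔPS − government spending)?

Pre-subsidy: 638 - 2P = -130 + 6P gives P* = 96, x* = 446.
With the subsidy, sellers receive Ps = Pb + 12 for each unit, where Pb is the price buyers pay.
Supply in terms of Pb becomes xs = -130 + 6(Pb + 12) = -58 + 6Pb. Setting this equal to demand: 638 - 2Pb = -58 + 6Pb, so Pb = 87.
Sellers receive Ps = 87 + 12 = 99; x' = 638 − 2·87 = 464.
ΔCS = ½(446 + 464)(96 − 87) = 4095; ΔPS = ½(446 + 464)(99 − 96) = 1365.
Government spending = 12 × 464 = 5568.
Net change = 4095 + 1365 − 5568 = -108. The loss equals the DWL triangle ½·12·18.

Net change in total surplus = -£108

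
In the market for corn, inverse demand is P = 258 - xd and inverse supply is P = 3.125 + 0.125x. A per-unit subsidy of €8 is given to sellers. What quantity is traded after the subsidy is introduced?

x' = 701/3

Pre-subsidy: 258 - x = 3.125 + 0.125x gives x* = 2039/9 and P* = 283/9.
With the subsidy, sellers receive Ps = Pb + 8 for each unit, where Pb is the price buyers pay.
On the curves, Pb = 258 - x and Ps = 3.125 + 0.125x; the wedge Ps − Pb = 8 gives 3.125 + 0.125x − (258 - x) = 8, so x' = 701/3.
Then Pb = 258 − 1·(701/3) = 73/3 and Ps = 3.125 + 0.125·(701/3) = 97/3.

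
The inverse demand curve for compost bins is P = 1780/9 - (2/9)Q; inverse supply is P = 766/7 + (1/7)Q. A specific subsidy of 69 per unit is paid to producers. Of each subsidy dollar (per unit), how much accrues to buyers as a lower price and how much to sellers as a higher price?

Pre-subsidy: 1780/9 - (2/9)Q = 766/7 + (1/7)Q gives Q* = 242 and P* = 144.
With the subsidy, sellers receive Ps = Pb + 69 for each unit, where Pb is the price buyers pay.
On the curves, Pb = 1780/9 - (2/9)Q and Ps = 766/7 + (1/7)Q; the wedge Ps − Pb = 69 gives 766/7 + (1/7)Q − (1780/9 - (2/9)Q) = 69, so Q' = 431.
Then Pb = 1780/9 − (2/9)·431 = 102 and Ps = 766/7 + (1/7)·431 = 171.
Buyers' price falls by P* − Pb = 144 − 102 = 42; sellers' price rises by Ps − P* = 171 − 144 = 27.

Buyers gain 42 per unit; sellers gain 27 per unit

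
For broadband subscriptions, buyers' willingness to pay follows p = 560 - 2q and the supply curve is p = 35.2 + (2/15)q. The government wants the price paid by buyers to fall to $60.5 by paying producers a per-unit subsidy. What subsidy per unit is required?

At a buyer price of 60.5, quantity demanded is 280 − 0.5·60.5 = 249.75.
Sellers supply 249.75 only when they receive ps = 35.2 + (2/15)·249.75 = 68.5.
s = ps − pb = 68.5 − 60.5 = 8.

Required subsidy s = $8 per unit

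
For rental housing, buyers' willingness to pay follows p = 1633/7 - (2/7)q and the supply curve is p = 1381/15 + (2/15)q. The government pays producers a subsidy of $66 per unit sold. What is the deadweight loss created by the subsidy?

Deadweight loss = $5197.5

Pre-subsidy: 1633/7 - (2/7)q = 1381/15 + (2/15)q gives q* = 337 and p* = 137.
With the subsidy, sellers receive ps = pb + 66 for each unit, where pb is the price buyers pay.
On the curves, pb = 1633/7 - (2/7)q and ps = 1381/15 + (2/15)q; the wedge ps − pb = 66 gives 1381/15 + (2/15)q − (1633/7 - (2/7)q) = 66, so q' = 494.5.
Then pb = 1633/7 − (2/7)·494.5 = 92 and ps = 1381/15 + (2/15)·494.5 = 158.
The subsidy expands output by 494.5 − 337 = 157.5 past the efficient level; on those units the gap between marginal cost and willingness to pay runs from 0 up to 66.
DWL = ½ × 66 × 157.5 = 5197.5.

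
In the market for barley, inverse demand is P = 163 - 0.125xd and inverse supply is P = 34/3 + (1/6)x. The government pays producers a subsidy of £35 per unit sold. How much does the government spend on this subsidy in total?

Government cost = £22400

Pre-subsidy: 163 - 0.125x = 34/3 + (1/6)x gives x* = 520 and P* = 98.
With the subsidy, sellers receive Ps = Pb + 35 for each unit, where Pb is the price buyers pay.
On the curves, Pb = 163 - 0.125x and Ps = 34/3 + (1/6)x; the wedge Ps − Pb = 35 gives 34/3 + (1/6)x − (163 - 0.125x) = 35, so x' = 640.
Then Pb = 163 − 0.125·640 = 83 and Ps = 34/3 + (1/6)·640 = 118.
Government outlay = subsidy × quantity = 35 × 640 = 22400.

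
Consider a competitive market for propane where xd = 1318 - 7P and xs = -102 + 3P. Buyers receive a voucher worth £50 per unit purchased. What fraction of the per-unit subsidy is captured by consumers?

Pre-subsidy: 1318 - 7P = -102 + 3P gives P* = 142, x* = 324.
With the rebate, buyers effectively pay Pb = Ps − 50, where Ps is the price sellers receive.
Demand in terms of Ps becomes xd = 1318 − 7(Ps − 50) = 1668 - 7Ps. Setting this equal to supply: 1668 - 7Ps = -102 + 3Ps, so Ps = 177.
Buyers pay Pb = 177 − 50 = 127; x' = -102 + 3·177 = 429.
Buyers' price falls by P* − Pb = 142 − 127 = 15; sellers' price rises by Ps − P* = 177 − 142 = 35.
So consumers capture 15/50 = 0.3 of each unit of subsidy.

Consumer share = 0.3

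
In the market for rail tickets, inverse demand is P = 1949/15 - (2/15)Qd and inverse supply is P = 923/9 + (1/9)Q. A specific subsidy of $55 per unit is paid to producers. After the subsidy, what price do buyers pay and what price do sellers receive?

Pre-subsidy: 1949/15 - (2/15)Q = 923/9 + (1/9)Q gives Q* = 112 and P* = 115.
With the subsidy, sellers receive Ps = Pb + 55 for each unit, where Pb is the price buyers pay.
On the curves, Pb = 1949/15 - (2/15)Q and Ps = 923/9 + (1/9)Q; the wedge Ps − Pb = 55 gives 923/9 + (1/9)Q − (1949/15 - (2/15)Q) = 55, so Q' = 337.
Then Pb = 1949/15 − (2/15)·337 = 85 and Ps = 923/9 + (1/9)·337 = 140.

Buyers pay $85; sellers receive $140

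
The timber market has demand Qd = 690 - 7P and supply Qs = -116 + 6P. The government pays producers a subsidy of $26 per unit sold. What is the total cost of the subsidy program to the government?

Government cost = $8840

Pre-subsidy: 690 - 7P = -116 + 6P gives P* = 62, Q* = 256.
With the subsidy, sellers receive Ps = Pb + 26 for each unit, where Pb is the price buyers pay.
Supply in terms of Pb becomes Qs = -116 + 6(Pb + 26) = 40 + 6Pb. Setting this equal to demand: 690 - 7Pb = 40 + 6Pb, so Pb = 50.
Sellers receive Ps = 50 + 26 = 76; Q' = 690 − 7·50 = 340.
Government outlay = subsidy × quantity = 26 × 340 = 8840.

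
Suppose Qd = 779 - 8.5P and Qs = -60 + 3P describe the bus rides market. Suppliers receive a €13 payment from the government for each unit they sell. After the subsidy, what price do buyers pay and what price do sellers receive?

Pre-subsidy: 779 - 8.5P = -60 + 3P gives P* = 1678/23, Q* = 3654/23.
With the subsidy, sellers receive Ps = Pb + 13 for each unit, where Pb is the price buyers pay.
Supply in terms of Pb becomes Qs = -60 + 3(Pb + 13) = -21 + 3Pb. Setting this equal to demand: 779 - 8.5Pb = -21 + 3Pb, so Pb = 1600/23.
Sellers receive Ps = 1600/23 + 13 = 1899/23; Q' = 779 − 8.5·(1600/23) = 4317/23.

Buyers pay 1600/23; sellers receive 1899/23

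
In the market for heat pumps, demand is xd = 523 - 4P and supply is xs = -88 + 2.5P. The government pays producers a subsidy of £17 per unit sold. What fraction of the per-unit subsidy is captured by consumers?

Pre-subsidy: 523 - 4P = -88 + 2.5P gives P* = 94, x* = 147.
With the subsidy, sellers receive Ps = Pb + 17 for each unit, where Pb is the price buyers pay.
Supply in terms of Pb becomes xs = -88 + 2.5(Pb + 17) = -45.5 + 2.5Pb. Setting this equal to demand: 523 - 4Pb = -45.5 + 2.5Pb, so Pb = 1137/13.
Sellers receive Ps = 1137/13 + 17 = 1358/13; x' = 523 − 4·(1137/13) = 2251/13.
Buyers' price falls by P* − Pb = 94 − 1137/13 = 85/13; sellers' price rises by Ps − P* = 1358/13 − 94 = 136/13.
So consumers capture (85/13)/17 = 5/13 of each unit of subsidy.

Consumer share = 5/13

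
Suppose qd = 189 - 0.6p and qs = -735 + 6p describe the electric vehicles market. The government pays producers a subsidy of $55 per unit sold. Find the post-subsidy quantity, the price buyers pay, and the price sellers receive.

q' = 135; buyers pay $90; sellers receive $145

Pre-subsidy: 189 - 0.6p = -735 + 6p gives p* = 140, q* = 105.
With the subsidy, sellers receive ps = pb + 55 for each unit, where pb is the price buyers pay.
Supply in terms of pb becomes qs = -735 + 6(pb + 55) = -405 + 6pb. Setting this equal to demand: 189 - 0.6pb = -405 + 6pb, so pb = 90.
Sellers receive ps = 90 + 55 = 145; q' = 189 − 0.6·90 = 135.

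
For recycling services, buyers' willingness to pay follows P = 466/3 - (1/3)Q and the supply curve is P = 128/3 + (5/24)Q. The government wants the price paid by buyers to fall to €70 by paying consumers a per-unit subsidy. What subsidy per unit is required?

Required subsidy s = €26 per unit

At a buyer price of 70, quantity demanded is 466 − 3·70 = 256.
Sellers supply 256 only when they receive Ps = 128/3 + (5/24)·256 = 96.
s = Ps − Pb = 96 − 70 = 26.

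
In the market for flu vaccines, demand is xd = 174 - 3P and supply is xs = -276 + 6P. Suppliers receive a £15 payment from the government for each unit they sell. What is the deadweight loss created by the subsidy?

Pre-subsidy: 174 - 3P = -276 + 6P gives P* = 50, x* = 24.
With the subsidy, sellers receive Ps = Pb + 15 for each unit, where Pb is the price buyers pay.
Supply in terms of Pb becomes xs = -276 + 6(Pb + 15) = -186 + 6Pb. Setting this equal to demand: 174 - 3Pb = -186 + 6Pb, so Pb = 40.
Sellers receive Ps = 40 + 15 = 55; x' = 174 − 3·40 = 54.
The subsidy expands output by 54 − 24 = 30 past the efficient level; on those units the gap between marginal cost and willingness to pay runs from 0 up to 15.
DWL = ½ × 15 × 30 = 225.

Deadweight loss = £225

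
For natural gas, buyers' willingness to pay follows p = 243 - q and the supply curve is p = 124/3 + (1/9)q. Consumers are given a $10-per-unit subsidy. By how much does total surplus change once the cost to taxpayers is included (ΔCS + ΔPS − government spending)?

Pre-subsidy: 243 - q = 124/3 + (1/9)q gives q* = 181.5 and p* = 61.5.
With the rebate, buyers effectively pay pb = ps − 10, where ps is the price sellers receive.
On the curves, pb = 243 - q and ps = 124/3 + (1/9)q; the wedge ps − pb = 10 gives 124/3 + (1/9)q − (243 - q) = 10, so q' = 190.5.
Then pb = 243 − 1·190.5 = 52.5 and ps = 124/3 + (1/9)·190.5 = 62.5.
ΔCS = ½(181.5 + 190.5)(61.5 − 52.5) = 1674; ΔPS = ½(181.5 + 190.5)(62.5 − 61.5) = 186.
Government spending = 10 × 190.5 = 1905.
Net change = 1674 + 186 − 1905 = -45. The loss equals the DWL triangle ½·10·9.

Net change in total surplus = -$45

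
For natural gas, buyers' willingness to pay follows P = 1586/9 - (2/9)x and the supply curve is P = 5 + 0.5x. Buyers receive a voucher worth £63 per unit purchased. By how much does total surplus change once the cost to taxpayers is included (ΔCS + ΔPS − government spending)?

Net change in total surplus = -35721/13

Pre-subsidy: 1586/9 - (2/9)x = 5 + 0.5x gives x* = 3082/13 and P* = 1606/13.
With the rebate, buyers effectively pay Pb = Ps − 63, where Ps is the price sellers receive.
On the curves, Pb = 1586/9 - (2/9)x and Ps = 5 + 0.5x; the wedge Ps − Pb = 63 gives 5 + 0.5x − (1586/9 - (2/9)x) = 63, so x' = 4216/13.
Then Pb = 1586/9 − (2/9)·(4216/13) = 1354/13 and Ps = 5 + 0.5·(4216/13) = 2173/13.
ΔCS = ½(3082/13 + 4216/13)(1606/13 − 1354/13) = 919548/169; ΔPS = ½(3082/13 + 4216/13)(2173/13 − 1606/13) = 2068983/169.
Government spending = 63 × 4216/13 = 265608/13.
Net change = 919548/169 + 2068983/169 − 265608/13 = -35721/13. The loss equals the DWL triangle ½·63·1134/13.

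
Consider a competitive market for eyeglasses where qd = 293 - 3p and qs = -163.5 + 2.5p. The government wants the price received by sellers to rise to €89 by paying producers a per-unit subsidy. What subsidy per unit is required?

At a seller price of 89, quantity supplied is -163.5 + 2.5·89 = 59.
Buyers absorb 59 only when they pay pb with 293 − 3·pb = 59, i.e. pb = 78.
s = ps − pb = 89 − 78 = 11.

Required subsidy s = €11 per unit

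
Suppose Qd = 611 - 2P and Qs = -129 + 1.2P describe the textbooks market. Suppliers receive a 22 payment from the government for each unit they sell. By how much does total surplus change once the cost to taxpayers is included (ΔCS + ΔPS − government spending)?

Pre-subsidy: 611 - 2P = -129 + 1.2P gives P* = 231.25, Q* = 148.5.
With the subsidy, sellers receive Ps = Pb + 22 for each unit, where Pb is the price buyers pay.
Supply in terms of Pb becomes Qs = -129 + 1.2(Pb + 22) = -102.6 + 1.2Pb. Setting this equal to demand: 611 - 2Pb = -102.6 + 1.2Pb, so Pb = 223.
Sellers receive Ps = 223 + 22 = 245; Q' = 611 − 2·223 = 165.
ΔCS = ½(148.5 + 165)(231.25 − 223) = 1293.1875; ΔPS = ½(148.5 + 165)(245 − 231.25) = 2155.3125.
Government spending = 22 × 165 = 3630.
Net change = 1293.1875 + 2155.3125 − 3630 = -181.5. The loss equals the DWL triangle ½·22·16.5.

Net change in total surplus = -181.5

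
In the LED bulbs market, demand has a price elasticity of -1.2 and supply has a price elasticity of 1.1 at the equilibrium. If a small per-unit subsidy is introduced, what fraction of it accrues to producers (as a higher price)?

For a small subsidy around the equilibrium, the benefit split depends on the relative slopes, which at a point are proportional to the elasticities.
Buyer share = εs/(εs + |εd|) = 1.1/(1.1 + 1.2) = 11/23; seller share = |εd|/(εs + |εd|) = 12/23.
So producers capture 12/23 of the subsidy.

Producer share = 12/23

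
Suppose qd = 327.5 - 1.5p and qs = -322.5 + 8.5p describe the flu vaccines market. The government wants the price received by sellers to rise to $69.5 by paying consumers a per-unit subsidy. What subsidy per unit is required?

At a seller price of 69.5, quantity supplied is -322.5 + 8.5·69.5 = 268.25.
Buyers absorb 268.25 only when they pay pb with 327.5 − 1.5·pb = 268.25, i.e. pb = 39.5.
s = ps − pb = 69.5 − 39.5 = 30.

Required subsidy s = $30 per unit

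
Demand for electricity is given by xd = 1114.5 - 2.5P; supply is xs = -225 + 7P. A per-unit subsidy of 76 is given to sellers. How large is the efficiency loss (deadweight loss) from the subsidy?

Pre-subsidy: 1114.5 - 2.5P = -225 + 7P gives P* = 141, x* = 762.
With the subsidy, sellers receive Ps = Pb + 76 for each unit, where Pb is the price buyers pay.
Supply in terms of Pb becomes xs = -225 + 7(Pb + 76) = 307 + 7Pb. Setting this equal to demand: 1114.5 - 2.5Pb = 307 + 7Pb, so Pb = 85.
Sellers receive Ps = 85 + 76 = 161; x' = 1114.5 − 2.5·85 = 902.
The subsidy expands output by 902 − 762 = 140 past the efficient level; on those units the gap between marginal cost and willingness to pay runs from 0 up to 76.
DWL = ½ × 76 × 140 = 5320.

Deadweight loss = 5320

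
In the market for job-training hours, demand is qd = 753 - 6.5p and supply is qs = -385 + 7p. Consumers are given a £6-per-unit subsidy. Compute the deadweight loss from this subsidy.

Pre-subsidy: 753 - 6.5p = -385 + 7p gives p* = 2276/27, q* = 5537/27.
With the rebate, buyers effectively pay pb = ps − 6, where ps is the price sellers receive.
Demand in terms of ps becomes qd = 753 − 6.5(ps − 6) = 792 - 6.5ps. Setting this equal to supply: 792 - 6.5ps = -385 + 7ps, so ps = 2354/27.
Buyers pay pb = 2354/27 − 6 = 2192/27; q' = -385 + 7·(2354/27) = 6083/27.
The subsidy expands output by 6083/27 − 5537/27 = 182/9 past the efficient level; on those units the gap between marginal cost and willingness to pay runs from 0 up to 6.
DWL = ½ × 6 × 182/9 = 182/3.

Deadweight loss = 182/3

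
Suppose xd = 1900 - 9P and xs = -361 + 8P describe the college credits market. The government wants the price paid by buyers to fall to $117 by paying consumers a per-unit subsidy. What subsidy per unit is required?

At a buyer price of 117, quantity demanded is 1900 − 9·117 = 847.
Sellers supply 847 only when they receive Ps with -361 + 8·Ps = 847, i.e. Ps = 151.
s = Ps − Pb = 151 − 117 = 34.

Required subsidy s = $34 per unit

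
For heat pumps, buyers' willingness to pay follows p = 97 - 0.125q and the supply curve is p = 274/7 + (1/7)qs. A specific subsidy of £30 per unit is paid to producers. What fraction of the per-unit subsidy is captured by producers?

Producer share = 8/15

Pre-subsidy: 97 - 0.125q = 274/7 + (1/7)q gives q* = 216 and p* = 70.
With the subsidy, sellers receive ps = pb + 30 for each unit, where pb is the price buyers pay.
On the curves, pb = 97 - 0.125q and ps = 274/7 + (1/7)q; the wedge ps − pb = 30 gives 274/7 + (1/7)q − (97 - 0.125q) = 30, so q' = 328.
Then pb = 97 − 0.125·328 = 56 and ps = 274/7 + (1/7)·328 = 86.
Buyers' price falls by p* − pb = 70 − 56 = 14; sellers' price rises by ps − p* = 86 − 70 = 16.
So producers capture 16/30 = 8/15 of each unit of subsidy.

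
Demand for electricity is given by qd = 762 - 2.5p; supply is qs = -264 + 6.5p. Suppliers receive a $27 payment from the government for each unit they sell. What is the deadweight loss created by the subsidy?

Pre-subsidy: 762 - 2.5p = -264 + 6.5p gives p* = 114, q* = 477.
With the subsidy, sellers receive ps = pb + 27 for each unit, where pb is the price buyers pay.
Supply in terms of pb becomes qs = -264 + 6.5(pb + 27) = -88.5 + 6.5pb. Setting this equal to demand: 762 - 2.5pb = -88.5 + 6.5pb, so pb = 94.5.
Sellers receive ps = 94.5 + 27 = 121.5; q' = 762 − 2.5·94.5 = 525.75.
The subsidy expands output by 525.75 − 477 = 48.75 past the efficient level; on those units the gap between marginal cost and willingness to pay runs from 0 up to 27.
DWL = ½ × 27 × 48.75 = 658.125.

Deadweight loss = $658.125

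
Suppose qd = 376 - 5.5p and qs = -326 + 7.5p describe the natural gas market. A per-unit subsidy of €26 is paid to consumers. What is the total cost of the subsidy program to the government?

Government cost = €4199

Pre-subsidy: 376 - 5.5p = -326 + 7.5p gives p* = 54, q* = 79.
With the rebate, buyers effectively pay pb = ps − 26, where ps is the price sellers receive.
Demand in terms of ps becomes qd = 376 − 5.5(ps − 26) = 519 - 5.5ps. Setting this equal to supply: 519 - 5.5ps = -326 + 7.5ps, so ps = 65.
Buyers pay pb = 65 − 26 = 39; q' = -326 + 7.5·65 = 161.5.
Government outlay = subsidy × quantity = 26 × 161.5 = 4199.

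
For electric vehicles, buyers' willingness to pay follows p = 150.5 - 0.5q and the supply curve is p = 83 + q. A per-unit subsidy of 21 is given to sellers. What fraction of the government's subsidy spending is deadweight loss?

DWL / government spending = 7/59

Pre-subsidy: 150.5 - 0.5q = 83 + q gives q* = 45 and p* = 128.
With the subsidy, sellers receive ps = pb + 21 for each unit, where pb is the price buyers pay.
On the curves, pb = 150.5 - 0.5q and ps = 83 + q; the wedge ps − pb = 21 gives 83 + q − (150.5 - 0.5q) = 21, so q' = 59.
Then pb = 150.5 − 0.5·59 = 121 and ps = 83 + 1·59 = 142.
ΔCS = ½(45 + 59)(128 − 121) = 364; ΔPS = ½(45 + 59)(142 − 128) = 728.
Government spending = 21 × 59 = 1239.
DWL = ½ × 21 × (59 − 45) = 147; fraction = 147 / 1239 = 7/59.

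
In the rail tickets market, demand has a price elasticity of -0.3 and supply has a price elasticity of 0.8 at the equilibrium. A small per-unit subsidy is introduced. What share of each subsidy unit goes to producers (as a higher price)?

Producer share = 3/11

For a small subsidy around the equilibrium, the benefit split depends on the relative slopes, which at a point are proportional to the elasticities.
Buyer share = εs/(εs + |εd|) = 0.8/(0.8 + 0.3) = 8/11; seller share = |εd|/(εs + |εd|) = 3/11.
So producers capture 3/11 of the subsidy.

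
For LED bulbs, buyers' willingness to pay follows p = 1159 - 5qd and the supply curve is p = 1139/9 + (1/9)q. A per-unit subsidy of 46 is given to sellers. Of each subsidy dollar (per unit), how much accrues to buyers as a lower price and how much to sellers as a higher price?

Buyers gain 45 per unit; sellers gain 1 per unit

Pre-subsidy: 1159 - 5q = 1139/9 + (1/9)q gives q* = 202 and p* = 149.
With the subsidy, sellers receive ps = pb + 46 for each unit, where pb is the price buyers pay.
On the curves, pb = 1159 - 5q and ps = 1139/9 + (1/9)q; the wedge ps − pb = 46 gives 1139/9 + (1/9)q − (1159 - 5q) = 46, so q' = 211.
Then pb = 1159 − 5·211 = 104 and ps = 1139/9 + (1/9)·211 = 150.
Buyers' price falls by p* − pb = 149 − 104 = 45; sellers' price rises by ps − p* = 150 − 149 = 1.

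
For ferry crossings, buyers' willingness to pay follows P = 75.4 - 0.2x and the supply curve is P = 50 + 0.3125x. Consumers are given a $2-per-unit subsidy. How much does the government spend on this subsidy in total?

Government cost = 4384/41

Pre-subsidy: 75.4 - 0.2x = 50 + 0.3125x gives x* = 2032/41 and P* = 2685/41.
With the rebate, buyers effectively pay Pb = Ps − 2, where Ps is the price sellers receive.
On the curves, Pb = 75.4 - 0.2x and Ps = 50 + 0.3125x; the wedge Ps − Pb = 2 gives 50 + 0.3125x − (75.4 - 0.2x) = 2, so x' = 2192/41.
Then Pb = 75.4 − 0.2·(2192/41) = 2653/41 and Ps = 50 + 0.3125·(2192/41) = 2735/41.
Government outlay = subsidy × quantity = 2 × 2192/41 = 4384/41.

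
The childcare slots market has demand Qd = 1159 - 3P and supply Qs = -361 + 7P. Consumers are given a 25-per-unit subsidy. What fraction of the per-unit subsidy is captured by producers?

Pre-subsidy: 1159 - 3P = -361 + 7P gives P* = 152, Q* = 703.
With the rebate, buyers effectively pay Pb = Ps − 25, where Ps is the price sellers receive.
Demand in terms of Ps becomes Qd = 1159 − 3(Ps − 25) = 1234 - 3Ps. Setting this equal to supply: 1234 - 3Ps = -361 + 7Ps, so Ps = 159.5.
Buyers pay Pb = 159.5 − 25 = 134.5; Q' = -361 + 7·159.5 = 755.5.
Buyers' price falls by P* − Pb = 152 − 134.5 = 17.5; sellers' price rises by Ps − P* = 159.5 − 152 = 7.5.
So producers capture 7.5/25 = 0.3 of each unit of subsidy.

Producer share = 0.3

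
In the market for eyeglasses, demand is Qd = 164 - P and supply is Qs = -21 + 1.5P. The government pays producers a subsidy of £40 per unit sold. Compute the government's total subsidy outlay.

Government cost = £4560

Pre-subsidy: 164 - P = -21 + 1.5P gives P* = 74, Q* = 90.
With the subsidy, sellers receive Ps = Pb + 40 for each unit, where Pb is the price buyers pay.
Supply in terms of Pb becomes Qs = -21 + 1.5(Pb + 40) = 39 + 1.5Pb. Setting this equal to demand: 164 - Pb = 39 + 1.5Pb, so Pb = 50.
Sellers receive Ps = 50 + 40 = 90; Q' = 164 − 1·50 = 114.
Government outlay = subsidy × quantity = 40 × 114 = 4560.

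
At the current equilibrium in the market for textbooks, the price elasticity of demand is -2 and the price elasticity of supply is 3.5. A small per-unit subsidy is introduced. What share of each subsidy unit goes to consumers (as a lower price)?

Consumer share = 7/11

For a small subsidy around the equilibrium, the benefit split depends on the relative slopes, which at a point are proportional to the elasticities.
Buyer share = εs/(εs + |εd|) = 3.5/(3.5 + 2) = 7/11; seller share = |εd|/(εs + |εd|) = 4/11.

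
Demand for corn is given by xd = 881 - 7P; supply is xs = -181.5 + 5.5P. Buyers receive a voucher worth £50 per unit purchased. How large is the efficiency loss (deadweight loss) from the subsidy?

Pre-subsidy: 881 - 7P = -181.5 + 5.5P gives P* = 85, x* = 286.
With the rebate, buyers effectively pay Pb = Ps − 50, where Ps is the price sellers receive.
Demand in terms of Ps becomes xd = 881 − 7(Ps − 50) = 1231 - 7Ps. Setting this equal to supply: 1231 - 7Ps = -181.5 + 5.5Ps, so Ps = 113.
Buyers pay Pb = 113 − 50 = 63; x' = -181.5 + 5.5·113 = 440.
The subsidy expands output by 440 − 286 = 154 past the efficient level; on those units the gap between marginal cost and willingness to pay runs from 0 up to 50.
DWL = ½ × 50 × 154 = 3850.

Deadweight loss = £3850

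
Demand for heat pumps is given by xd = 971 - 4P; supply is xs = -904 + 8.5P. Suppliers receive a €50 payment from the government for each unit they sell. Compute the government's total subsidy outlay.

Government cost = €25350

Pre-subsidy: 971 - 4P = -904 + 8.5P gives P* = 150, x* = 371.
With the subsidy, sellers receive Ps = Pb + 50 for each unit, where Pb is the price buyers pay.
Supply in terms of Pb becomes xs = -904 + 8.5(Pb + 50) = -479 + 8.5Pb. Setting this equal to demand: 971 - 4Pb = -479 + 8.5Pb, so Pb = 116.
Sellers receive Ps = 116 + 50 = 166; x' = 971 − 4·116 = 507.
Government outlay = subsidy × quantity = 50 × 507 = 25350.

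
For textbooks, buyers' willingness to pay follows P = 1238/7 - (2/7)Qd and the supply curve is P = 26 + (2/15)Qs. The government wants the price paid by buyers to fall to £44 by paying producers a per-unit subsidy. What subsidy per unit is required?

At a buyer price of 44, quantity demanded is 619 − 3.5·44 = 465.
Sellers supply 465 only when they receive Ps = 26 + (2/15)·465 = 88.
s = Ps − Pb = 88 − 44 = 44.

Required subsidy s = £44 per unit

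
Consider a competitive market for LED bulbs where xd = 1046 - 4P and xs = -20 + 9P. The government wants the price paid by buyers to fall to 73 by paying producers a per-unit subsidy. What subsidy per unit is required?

Required subsidy s = 13 per unit

At a buyer price of 73, quantity demanded is 1046 − 4·73 = 754.
Sellers supply 754 only when they receive Ps with -20 + 9·Ps = 754, i.e. Ps = 86.
s = Ps − Pb = 86 − 73 = 13.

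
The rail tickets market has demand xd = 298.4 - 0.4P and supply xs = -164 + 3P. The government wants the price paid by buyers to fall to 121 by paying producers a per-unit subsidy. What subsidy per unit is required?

At a buyer price of 121, quantity demanded is 298.4 − 0.4·121 = 250.
Sellers supply 250 only when they receive Ps with -164 + 3·Ps = 250, i.e. Ps = 138.
s = Ps − Pb = 138 − 121 = 17.

Required subsidy s = 17 per unit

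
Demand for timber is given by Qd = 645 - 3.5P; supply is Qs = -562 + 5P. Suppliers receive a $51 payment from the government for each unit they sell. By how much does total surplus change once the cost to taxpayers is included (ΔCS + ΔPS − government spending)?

Net change in total surplus = -$2677.5

Pre-subsidy: 645 - 3.5P = -562 + 5P gives P* = 142, Q* = 148.
With the subsidy, sellers receive Ps = Pb + 51 for each unit, where Pb is the price buyers pay.
Supply in terms of Pb becomes Qs = -562 + 5(Pb + 51) = -307 + 5Pb. Setting this equal to demand: 645 - 3.5Pb = -307 + 5Pb, so Pb = 112.
Sellers receive Ps = 112 + 51 = 163; Q' = 645 − 3.5·112 = 253.
ΔCS = ½(148 + 253)(142 − 112) = 6015; ΔPS = ½(148 + 253)(163 − 142) = 4210.5.
Government spending = 51 × 253 = 12903.
Net change = 6015 + 4210.5 − 12903 = -2677.5. The loss equals the DWL triangle ½·51·105.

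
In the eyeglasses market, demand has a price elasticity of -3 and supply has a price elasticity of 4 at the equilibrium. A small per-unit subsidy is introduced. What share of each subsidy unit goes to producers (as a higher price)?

For a small subsidy around the equilibrium, the benefit split depends on the relative slopes, which at a point are proportional to the elasticities.
Buyer share = εs/(εs + |εd|) = 4/(4 + 3) = 4/7; seller share = |εd|/(εs + |εd|) = 3/7.
So producers capture 3/7 of the subsidy.

Producer share = 3/7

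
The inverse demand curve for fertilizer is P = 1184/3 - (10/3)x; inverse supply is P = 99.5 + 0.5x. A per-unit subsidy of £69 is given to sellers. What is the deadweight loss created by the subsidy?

Pre-subsidy: 1184/3 - (10/3)x = 99.5 + 0.5x gives x* = 77 and P* = 138.
With the subsidy, sellers receive Ps = Pb + 69 for each unit, where Pb is the price buyers pay.
On the curves, Pb = 1184/3 - (10/3)x and Ps = 99.5 + 0.5x; the wedge Ps − Pb = 69 gives 99.5 + 0.5x − (1184/3 - (10/3)x) = 69, so x' = 95.
Then Pb = 1184/3 − (10/3)·95 = 78 and Ps = 99.5 + 0.5·95 = 147.
The subsidy expands output by 95 − 77 = 18 past the efficient level; on those units the gap between marginal cost and willingness to pay runs from 0 up to 69.
DWL = ½ × 69 × 18 = 621.

Deadweight loss = £621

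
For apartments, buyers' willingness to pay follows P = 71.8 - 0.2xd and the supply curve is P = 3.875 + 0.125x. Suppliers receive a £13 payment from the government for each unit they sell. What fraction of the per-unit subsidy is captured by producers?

Pre-subsidy: 71.8 - 0.2x = 3.875 + 0.125x gives x* = 209 and P* = 30.
With the subsidy, sellers receive Ps = Pb + 13 for each unit, where Pb is the price buyers pay.
On the curves, Pb = 71.8 - 0.2x and Ps = 3.875 + 0.125x; the wedge Ps − Pb = 13 gives 3.875 + 0.125x − (71.8 - 0.2x) = 13, so x' = 249.
Then Pb = 71.8 − 0.2·249 = 22 and Ps = 3.875 + 0.125·249 = 35.
Buyers' price falls by P* − Pb = 30 − 22 = 8; sellers' price rises by Ps − P* = 35 − 30 = 5.
So producers capture 5/13 = 5/13 of each unit of subsidy.

Producer share = 5/13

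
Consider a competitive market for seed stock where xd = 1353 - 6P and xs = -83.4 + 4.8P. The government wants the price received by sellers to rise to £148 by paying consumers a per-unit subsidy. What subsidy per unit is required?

At a seller price of 148, quantity supplied is -83.4 + 4.8·148 = 627.
Buyers absorb 627 only when they pay Pb with 1353 − 6·Pb = 627, i.e. Pb = 121.
s = Ps − Pb = 148 − 121 = 27.

Required subsidy s = £27 per unit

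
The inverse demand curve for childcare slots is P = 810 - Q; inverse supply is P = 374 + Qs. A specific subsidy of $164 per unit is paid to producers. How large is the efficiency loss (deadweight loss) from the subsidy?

Deadweight loss = $6724

Pre-subsidy: 810 - Q = 374 + Q gives Q* = 218 and P* = 592.
With the subsidy, sellers receive Ps = Pb + 164 for each unit, where Pb is the price buyers pay.
On the curves, Pb = 810 - Q and Ps = 374 + Q; the wedge Ps − Pb = 164 gives 374 + Q − (810 - Q) = 164, so Q' = 300.
Then Pb = 810 − 1·300 = 510 and Ps = 374 + 1·300 = 674.
The subsidy expands output by 300 − 218 = 82 past the efficient level; on those units the gap between marginal cost and willingness to pay runs from 0 up to 164.
DWL = ½ × 164 × 82 = 6724.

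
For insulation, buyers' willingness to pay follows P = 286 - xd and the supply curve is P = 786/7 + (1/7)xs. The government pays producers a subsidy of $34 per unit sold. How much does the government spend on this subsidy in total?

Pre-subsidy: 286 - x = 786/7 + (1/7)x gives x* = 152 and P* = 134.
With the subsidy, sellers receive Ps = Pb + 34 for each unit, where Pb is the price buyers pay.
On the curves, Pb = 286 - x and Ps = 786/7 + (1/7)x; the wedge Ps − Pb = 34 gives 786/7 + (1/7)x − (286 - x) = 34, so x' = 181.75.
Then Pb = 286 − 1·181.75 = 104.25 and Ps = 786/7 + (1/7)·181.75 = 138.25.
Government outlay = subsidy × quantity = 34 × 181.75 = 6179.5.

Government cost = $6179.5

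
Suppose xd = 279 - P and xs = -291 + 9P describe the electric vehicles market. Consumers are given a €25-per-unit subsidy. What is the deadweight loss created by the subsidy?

Deadweight loss = €281.25

Pre-subsidy: 279 - P = -291 + 9P gives P* = 57, x* = 222.
With the rebate, buyers effectively pay Pb = Ps − 25, where Ps is the price sellers receive.
Demand in terms of Ps becomes xd = 279 − 1(Ps − 25) = 304 - Ps. Setting this equal to supply: 304 - Ps = -291 + 9Ps, so Ps = 59.5.
Buyers pay Pb = 59.5 − 25 = 34.5; x' = -291 + 9·59.5 = 244.5.
The subsidy expands output by 244.5 − 222 = 22.5 past the efficient level; on those units the gap between marginal cost and willingness to pay runs from 0 up to 25.
DWL = ½ × 25 × 22.5 = 281.25.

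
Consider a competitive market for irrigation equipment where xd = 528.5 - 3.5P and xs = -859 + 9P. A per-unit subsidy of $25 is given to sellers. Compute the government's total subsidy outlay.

Government cost = $5075

Pre-subsidy: 528.5 - 3.5P = -859 + 9P gives P* = 111, x* = 140.
With the subsidy, sellers receive Ps = Pb + 25 for each unit, where Pb is the price buyers pay.
Supply in terms of Pb becomes xs = -859 + 9(Pb + 25) = -634 + 9Pb. Setting this equal to demand: 528.5 - 3.5Pb = -634 + 9Pb, so Pb = 93.
Sellers receive Ps = 93 + 25 = 118; x' = 528.5 − 3.5·93 = 203.
Government outlay = subsidy × quantity = 25 × 203 = 5075.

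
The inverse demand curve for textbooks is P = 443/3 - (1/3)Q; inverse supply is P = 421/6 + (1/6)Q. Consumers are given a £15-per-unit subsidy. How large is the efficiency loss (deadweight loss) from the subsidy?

Deadweight loss = £225

Pre-subsidy: 443/3 - (1/3)Q = 421/6 + (1/6)Q gives Q* = 155 and P* = 96.
With the rebate, buyers effectively pay Pb = Ps − 15, where Ps is the price sellers receive.
On the curves, Pb = 443/3 - (1/3)Q and Ps = 421/6 + (1/6)Q; the wedge Ps − Pb = 15 gives 421/6 + (1/6)Q − (443/3 - (1/3)Q) = 15, so Q' = 185.
Then Pb = 443/3 − (1/3)·185 = 86 and Ps = 421/6 + (1/6)·185 = 101.
The subsidy expands output by 185 − 155 = 30 past the efficient level; on those units the gap between marginal cost and willingness to pay runs from 0 up to 15.
DWL = ½ × 15 × 30 = 225.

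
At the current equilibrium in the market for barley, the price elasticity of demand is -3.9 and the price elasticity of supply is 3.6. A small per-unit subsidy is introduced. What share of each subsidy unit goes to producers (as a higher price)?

For a small subsidy around the equilibrium, the benefit split depends on the relative slopes, which at a point are proportional to the elasticities.
Buyer share = εs/(εs + |εd|) = 3.6/(3.6 + 3.9) = 0.48; seller share = |εd|/(εs + |εd|) = 0.52.
So producers capture 0.52 of the subsidy.

Producer share = 0.52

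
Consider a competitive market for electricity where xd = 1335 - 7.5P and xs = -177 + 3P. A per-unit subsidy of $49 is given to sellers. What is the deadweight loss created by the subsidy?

Pre-subsidy: 1335 - 7.5P = -177 + 3P gives P* = 144, x* = 255.
With the subsidy, sellers receive Ps = Pb + 49 for each unit, where Pb is the price buyers pay.
Supply in terms of Pb becomes xs = -177 + 3(Pb + 49) = -30 + 3Pb. Setting this equal to demand: 1335 - 7.5Pb = -30 + 3Pb, so Pb = 130.
Sellers receive Ps = 130 + 49 = 179; x' = 1335 − 7.5·130 = 360.
The subsidy expands output by 360 − 255 = 105 past the efficient level; on those units the gap between marginal cost and willingness to pay runs from 0 up to 49.
DWL = ½ × 49 × 105 = 2572.5.

Deadweight loss = $2572.5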